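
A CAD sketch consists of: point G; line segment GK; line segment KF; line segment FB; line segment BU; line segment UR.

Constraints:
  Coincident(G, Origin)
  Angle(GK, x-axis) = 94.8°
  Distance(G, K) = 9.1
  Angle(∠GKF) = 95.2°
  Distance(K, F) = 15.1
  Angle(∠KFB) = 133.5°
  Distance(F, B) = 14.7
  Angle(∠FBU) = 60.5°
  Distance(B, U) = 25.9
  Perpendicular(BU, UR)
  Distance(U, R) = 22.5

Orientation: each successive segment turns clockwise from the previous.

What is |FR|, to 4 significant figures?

21.03

G is at the origin; GK runs at 94.8° with length 9.1, so K = (-0.7615, 9.068). ∠GKF = 95.2° gives KF at 10.00° from the x-axis; with |KF| = 15.1, F = (14.11, 11.69). ∠KFB = 133.5° gives FB at -36.50° from the x-axis; with |FB| = 14.7, B = (25.93, 2.946). ∠FBU = 60.5° gives BU at -156.0° from the x-axis; with |BU| = 25.9, U = (2.265, -7.588). The perpendicularity gives UR at right angles to BU, so UR runs at 114.0°; with |UR| = 22.5, R = (-6.887, 12.97). Then |FR| = |R − F| = 21.03.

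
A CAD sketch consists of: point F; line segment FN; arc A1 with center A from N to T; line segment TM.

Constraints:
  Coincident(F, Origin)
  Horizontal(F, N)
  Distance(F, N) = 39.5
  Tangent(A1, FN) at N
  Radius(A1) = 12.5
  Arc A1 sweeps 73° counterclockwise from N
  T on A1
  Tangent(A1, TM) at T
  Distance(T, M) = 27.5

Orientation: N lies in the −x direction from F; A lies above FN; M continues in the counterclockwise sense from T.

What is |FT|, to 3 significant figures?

28.9

F is at the origin; F and N share the same y with |FN| = 39.5 and N on the −x side, so N = (-39.5, 0.00). The tangent condition forces AN to be normal to FN, so A = N + (0, 12.5) = (-39.5, 12.5). On A1, N sits at bearing -90° from A; a 73° counterclockwise sweep puts T at bearing -17°, so T = A + 12.5·(cos -17°, sin -17°) = (-27.5, 8.85). Then |FT| = |T − F| = 28.9.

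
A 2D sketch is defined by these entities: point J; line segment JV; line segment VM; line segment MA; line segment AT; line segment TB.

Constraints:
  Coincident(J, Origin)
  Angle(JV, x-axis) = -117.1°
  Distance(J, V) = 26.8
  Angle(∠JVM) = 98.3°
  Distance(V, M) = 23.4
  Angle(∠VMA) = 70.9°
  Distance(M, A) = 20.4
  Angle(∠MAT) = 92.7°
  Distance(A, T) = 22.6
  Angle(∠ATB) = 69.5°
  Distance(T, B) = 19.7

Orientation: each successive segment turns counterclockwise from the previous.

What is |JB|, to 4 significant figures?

31.28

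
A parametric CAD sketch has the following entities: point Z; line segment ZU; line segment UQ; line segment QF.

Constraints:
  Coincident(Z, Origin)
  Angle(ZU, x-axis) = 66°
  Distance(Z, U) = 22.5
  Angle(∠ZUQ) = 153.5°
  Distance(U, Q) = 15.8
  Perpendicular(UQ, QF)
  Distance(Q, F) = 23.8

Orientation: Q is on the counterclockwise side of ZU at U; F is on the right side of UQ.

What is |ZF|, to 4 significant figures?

49.36

Z is at the origin; ZU runs at 66.0° with length 22.5, so U = 22.5·(cos 66.0°, sin 66.0°) = (9.152, 20.55). ∠ZUQ = 153.5°, so UQ runs at 66.0° + (180° − 153.5°) = 92.50° from the x-axis; with |UQ| = 15.8, Q = U + 15.8·(cos 92.50°, sin 92.50°) = (8.462, 36.34). UQ is perpendicular to QF; with |QF| = 23.8 on the right of UQ, F = Q + 23.8·(0.9990, 0.04362) = (32.24, 37.38). Then |ZF| = |F − Z| = 49.36.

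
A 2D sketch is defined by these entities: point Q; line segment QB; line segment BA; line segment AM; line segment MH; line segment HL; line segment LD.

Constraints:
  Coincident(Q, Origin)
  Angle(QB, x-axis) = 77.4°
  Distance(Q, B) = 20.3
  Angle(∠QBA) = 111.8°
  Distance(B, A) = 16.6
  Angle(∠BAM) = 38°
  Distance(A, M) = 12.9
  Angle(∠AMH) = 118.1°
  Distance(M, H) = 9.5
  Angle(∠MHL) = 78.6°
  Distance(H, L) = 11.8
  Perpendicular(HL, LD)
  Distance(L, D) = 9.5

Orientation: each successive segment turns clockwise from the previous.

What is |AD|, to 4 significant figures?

4.279

Q is at the origin; QB runs at 77.4° with length 20.3, so B = (4.428, 19.81). ∠QBA = 111.8° gives BA at 9.200° from the x-axis; with |BA| = 16.6, A = (20.81, 22.47). ∠BAM = 38.0° gives AM at -132.8° from the x-axis; with |AM| = 12.9, M = (12.05, 13.00). ∠AMH = 118.1° gives MH at 165.3° from the x-axis; with |MH| = 9.5, H = (2.861, 15.41). ∠MHL = 78.6° gives HL at 63.90° from the x-axis; with |HL| = 11.8, L = (8.052, 26.01). The perpendicularity gives LD at right angles to HL, so LD runs at -26.10°; with |LD| = 9.5, D = (16.58, 21.83). Then |AD| = |D − A| = 4.279.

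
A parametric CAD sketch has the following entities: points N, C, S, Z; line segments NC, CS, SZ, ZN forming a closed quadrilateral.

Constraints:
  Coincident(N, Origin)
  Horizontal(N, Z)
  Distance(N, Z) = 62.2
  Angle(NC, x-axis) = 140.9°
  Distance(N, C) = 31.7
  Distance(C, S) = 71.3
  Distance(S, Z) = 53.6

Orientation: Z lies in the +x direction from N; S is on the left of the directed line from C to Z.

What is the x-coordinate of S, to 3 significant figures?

40.5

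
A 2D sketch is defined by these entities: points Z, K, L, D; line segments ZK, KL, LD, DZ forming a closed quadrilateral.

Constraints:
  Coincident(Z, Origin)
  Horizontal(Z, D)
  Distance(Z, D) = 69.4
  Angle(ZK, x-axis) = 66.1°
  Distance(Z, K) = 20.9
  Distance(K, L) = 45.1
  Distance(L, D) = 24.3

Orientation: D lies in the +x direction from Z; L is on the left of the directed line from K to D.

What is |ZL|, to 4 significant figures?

56.64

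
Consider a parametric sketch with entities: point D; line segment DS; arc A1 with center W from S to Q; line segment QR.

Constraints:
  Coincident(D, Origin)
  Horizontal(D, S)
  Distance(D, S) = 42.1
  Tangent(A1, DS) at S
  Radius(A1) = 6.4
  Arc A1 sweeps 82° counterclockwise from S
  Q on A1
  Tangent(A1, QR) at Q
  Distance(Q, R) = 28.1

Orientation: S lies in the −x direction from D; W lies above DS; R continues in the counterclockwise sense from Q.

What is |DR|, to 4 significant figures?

46.11

On A1, S sits at bearing -90° from W; an 82° counterclockwise sweep puts Q at bearing -8°, so Q = W + 6.4·(cos -8°, sin -8°) = (-35.76, 5.509). Since A1 is tangent to QR there, WQ ⟂ QR, so QR runs along (−sin -8°, cos -8°); with |QR| = 28.1, R = (-31.85, 33.34). Then |DR| = |R − D| = 46.11.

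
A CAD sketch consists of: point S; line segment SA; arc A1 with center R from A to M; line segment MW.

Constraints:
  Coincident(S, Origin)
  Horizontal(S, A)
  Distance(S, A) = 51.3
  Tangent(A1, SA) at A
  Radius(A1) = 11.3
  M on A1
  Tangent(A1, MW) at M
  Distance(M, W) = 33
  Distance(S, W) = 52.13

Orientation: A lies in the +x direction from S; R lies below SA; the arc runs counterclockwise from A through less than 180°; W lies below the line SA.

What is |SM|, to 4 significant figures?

41.23

S is at the origin; SA is horizontal with |SA| = 51.3 and A on the +x side, so A = (51.30, 0.000). Tangency of A1 to SA means the radius RA is perpendicular to SA, so R = A + (0, -11.3) = (51.30, -11.30). Since RM ⟂ MW (tangency), |RW| = √(11.3² + 33.0²) = 34.88 regardless of where M sits on A1. So W lies on both circle(S, 52.13) and circle(R, 34.88); the below-SA intersection is W = (32.55, -40.72). M is the foot of the tangent from W: M = (40.32, -8.642).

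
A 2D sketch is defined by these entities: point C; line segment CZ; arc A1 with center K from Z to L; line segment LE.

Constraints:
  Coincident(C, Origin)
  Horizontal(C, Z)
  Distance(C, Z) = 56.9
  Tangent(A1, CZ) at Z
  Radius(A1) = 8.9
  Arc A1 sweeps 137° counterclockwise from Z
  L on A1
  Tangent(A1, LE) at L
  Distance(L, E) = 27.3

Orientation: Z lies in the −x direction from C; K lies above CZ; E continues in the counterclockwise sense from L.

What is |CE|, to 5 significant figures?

78.549

On A1, Z sits at bearing -90° from K; a 137° counterclockwise sweep puts L at bearing 47°, so L = K + 8.9·(cos 47°, sin 47°) = (-50.830, 15.409). The tangent condition forces KL to be normal to LE, so LE runs along (−sin 47°, cos 47°); with |LE| = 27.3, E = (-70.796, 34.028). Then |CE| = |E − C| = 78.549.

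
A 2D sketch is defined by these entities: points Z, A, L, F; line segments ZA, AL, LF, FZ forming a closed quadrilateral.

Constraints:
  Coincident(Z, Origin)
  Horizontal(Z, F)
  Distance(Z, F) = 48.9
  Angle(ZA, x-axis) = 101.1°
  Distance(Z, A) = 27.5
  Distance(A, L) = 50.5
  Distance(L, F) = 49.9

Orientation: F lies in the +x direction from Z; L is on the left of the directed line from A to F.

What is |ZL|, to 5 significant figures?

63.406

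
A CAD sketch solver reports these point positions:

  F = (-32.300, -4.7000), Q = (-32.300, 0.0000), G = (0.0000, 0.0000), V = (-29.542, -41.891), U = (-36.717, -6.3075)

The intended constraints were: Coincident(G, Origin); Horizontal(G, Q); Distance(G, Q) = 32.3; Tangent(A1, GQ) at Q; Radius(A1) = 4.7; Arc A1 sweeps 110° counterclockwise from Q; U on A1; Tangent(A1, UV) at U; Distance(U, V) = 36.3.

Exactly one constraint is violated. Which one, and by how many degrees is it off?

Tangent(A1, UV) at U — off by 8.60°.

G = (0.00, 0.00) ✓; G.y = 0.00, Q.y = 0.00 ✓; |GQ| = 32.30 ✓; ∠(FQ, QG) = 90.00° ✓; |FQ| = 4.700 ✓; bearing(F→U) − bearing(F→Q) = 110.0° ✓; |FU| = 4.700 ✓; ∠(FU, UV) = 98.60° ✗; |UV| = 36.30 ✓.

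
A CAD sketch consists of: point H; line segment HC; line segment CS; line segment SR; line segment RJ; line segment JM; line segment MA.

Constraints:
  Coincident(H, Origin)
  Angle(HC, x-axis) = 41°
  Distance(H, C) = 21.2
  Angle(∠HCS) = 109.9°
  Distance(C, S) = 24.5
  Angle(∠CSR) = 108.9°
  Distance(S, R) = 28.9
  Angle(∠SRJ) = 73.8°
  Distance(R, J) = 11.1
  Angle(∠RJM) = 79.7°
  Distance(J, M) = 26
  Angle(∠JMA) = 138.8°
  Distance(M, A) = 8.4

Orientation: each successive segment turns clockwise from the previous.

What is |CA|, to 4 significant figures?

32.71

H is at the origin; HC runs at 41.0° with length 21.2, so C = (16.00, 13.91). ∠HCS = 109.9° gives CS at -29.10° from the x-axis; with |CS| = 24.5, S = (37.41, 1.993). ∠CSR = 108.9° gives SR at -100.2° from the x-axis; with |SR| = 28.9, R = (32.29, -26.45). ∠SRJ = 73.8° gives RJ at 153.6° from the x-axis; with |RJ| = 11.1, J = (22.35, -21.51). ∠RJM = 79.7° gives JM at 53.30° from the x-axis; with |JM| = 26.0, M = (37.89, -0.6684). ∠JMA = 138.8° gives MA at 12.10° from the x-axis; with |MA| = 8.4, A = (46.10, 1.092). Then |CA| = |A − C| = 32.71.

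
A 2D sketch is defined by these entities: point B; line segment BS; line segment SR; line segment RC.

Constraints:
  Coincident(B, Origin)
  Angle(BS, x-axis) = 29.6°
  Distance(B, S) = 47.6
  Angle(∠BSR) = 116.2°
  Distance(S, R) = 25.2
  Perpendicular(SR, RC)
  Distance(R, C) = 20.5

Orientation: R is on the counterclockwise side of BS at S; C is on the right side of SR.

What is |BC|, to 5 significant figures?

78.303

∠BSR = 116.2°, so SR runs at 29.6° + (180° − 116.2°) = 93.400° from the x-axis; with |SR| = 25.2, R = S + 25.2·(cos 93.400°, sin 93.400°) = (39.893, 48.667). SR ⟂ RC; with |RC| = 20.5 on the right of SR, C = R + 20.5·(0.99824, 0.059306) = (60.357, 49.883). Then |BC| = |C − B| = 78.303.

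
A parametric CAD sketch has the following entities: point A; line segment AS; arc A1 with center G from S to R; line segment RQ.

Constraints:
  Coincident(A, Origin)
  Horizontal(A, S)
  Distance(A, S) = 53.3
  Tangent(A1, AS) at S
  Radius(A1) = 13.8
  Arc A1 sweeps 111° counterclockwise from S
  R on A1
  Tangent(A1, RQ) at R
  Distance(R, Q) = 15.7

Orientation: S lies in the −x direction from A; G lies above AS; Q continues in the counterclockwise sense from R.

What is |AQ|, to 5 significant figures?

56.883

A is at the origin; A and S share the same y with |AS| = 53.3 and S on the −x side, so S = (-53.300, 0.0000). A1 meets AS tangentially, so GS is at right angles to AS, so G = S + (0, 13.8) = (-53.300, 13.800). On A1, S sits at bearing -90° from G; a 111° counterclockwise sweep puts R at bearing 21°, so R = G + 13.8·(cos 21°, sin 21°) = (-40.417, 18.745). Tangency of A1 to RQ means the radius GR is perpendicular to RQ, so RQ runs along (−sin 21°, cos 21°); with |RQ| = 15.7, Q = (-46.043, 33.403). Then |AQ| = |Q − A| = 56.883.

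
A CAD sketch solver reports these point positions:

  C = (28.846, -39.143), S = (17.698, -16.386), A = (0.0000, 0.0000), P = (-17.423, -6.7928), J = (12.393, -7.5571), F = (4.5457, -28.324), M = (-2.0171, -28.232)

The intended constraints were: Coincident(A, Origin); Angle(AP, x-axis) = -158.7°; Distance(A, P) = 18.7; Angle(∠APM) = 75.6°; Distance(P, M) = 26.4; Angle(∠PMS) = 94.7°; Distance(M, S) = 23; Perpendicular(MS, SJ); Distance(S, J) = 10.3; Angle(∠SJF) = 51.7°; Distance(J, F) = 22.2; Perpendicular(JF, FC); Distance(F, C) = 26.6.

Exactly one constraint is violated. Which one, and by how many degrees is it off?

Perpendicular(JF, FC) — off by 3.30°.

A = (0.00, 0.00) ✓; AP at -158.7° ✓; |AP| = 18.70 ✓; ∠APM = 75.60° ✓; |PM| = 26.40 ✓; ∠PMS = 94.70° ✓; |MS| = 23.00 ✓; ∠(MS, SJ) = 90.00° ✓; |SJ| = 10.30 ✓; ∠SJF = 51.70° ✓; |JF| = 22.20 ✓; ∠(JF, FC) = 86.70° ✗; |FC| = 26.60 ✓.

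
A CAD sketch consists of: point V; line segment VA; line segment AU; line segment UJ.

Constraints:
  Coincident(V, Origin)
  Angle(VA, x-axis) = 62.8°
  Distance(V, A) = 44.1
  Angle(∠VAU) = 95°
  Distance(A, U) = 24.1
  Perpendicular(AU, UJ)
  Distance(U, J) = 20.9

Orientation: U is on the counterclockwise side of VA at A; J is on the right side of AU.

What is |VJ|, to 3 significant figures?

70.6

V is at the origin; VA runs at 62.8° with length 44.1, so A = 44.1·(cos 62.8°, sin 62.8°) = (20.2, 39.2). ∠VAU = 95.0°, so AU runs at 62.8° + (180° − 95.0°) = 148° from the x-axis; with |AU| = 24.1, U = A + 24.1·(cos 148°, sin 148°) = (-0.235, 52.1). AU is perpendicular to UJ; with |UJ| = 20.9 on the right of AU, J = U + 20.9·(0.533, 0.846) = (10.9, 69.8). Then |VJ| = |J − V| = 70.6.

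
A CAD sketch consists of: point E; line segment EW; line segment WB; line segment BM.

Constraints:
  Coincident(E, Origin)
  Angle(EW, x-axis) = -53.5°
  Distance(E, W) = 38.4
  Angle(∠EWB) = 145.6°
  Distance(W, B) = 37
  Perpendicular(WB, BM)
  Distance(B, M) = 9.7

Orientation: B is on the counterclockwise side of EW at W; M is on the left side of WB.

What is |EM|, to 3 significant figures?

69.7

∠EWB = 145.6°, so WB runs at -53.5° + (180° − 145.6°) = -19.1° from the x-axis; with |WB| = 37.0, B = W + 37.0·(cos -19.1°, sin -19.1°) = (57.8, -43.0). WB is perpendicular to BM; with |BM| = 9.7 on the left of WB, M = B + 9.7·(0.327, 0.945) = (61.0, -33.8). Then |EM| = |M − E| = 69.7.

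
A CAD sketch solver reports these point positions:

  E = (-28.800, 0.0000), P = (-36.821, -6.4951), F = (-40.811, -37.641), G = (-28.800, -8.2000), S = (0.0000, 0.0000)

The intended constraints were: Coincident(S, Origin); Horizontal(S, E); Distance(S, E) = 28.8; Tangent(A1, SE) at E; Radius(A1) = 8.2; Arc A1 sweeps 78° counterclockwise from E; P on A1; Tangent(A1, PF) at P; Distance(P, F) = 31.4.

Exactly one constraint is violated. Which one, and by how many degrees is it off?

Tangent(A1, PF) at P — off by 4.70°.

S = (0.00, 0.00) ✓; S.y = 0.00, E.y = 0.00 ✓; |SE| = 28.80 ✓; ∠(GE, ES) = 90.00° ✓; |GE| = 8.200 ✓; bearing(G→P) − bearing(G→E) = 78.00° ✓; |GP| = 8.200 ✓; ∠(GP, PF) = 85.30° ✗; |PF| = 31.40 ✓.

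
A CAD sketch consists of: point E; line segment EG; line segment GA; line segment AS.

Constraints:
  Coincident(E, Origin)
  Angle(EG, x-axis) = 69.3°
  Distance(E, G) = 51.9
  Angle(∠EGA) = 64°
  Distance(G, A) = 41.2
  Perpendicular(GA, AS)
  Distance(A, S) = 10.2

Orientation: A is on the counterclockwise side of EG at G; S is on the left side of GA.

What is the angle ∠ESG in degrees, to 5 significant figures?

77.058°

E is at the origin; EG runs at 69.3° with length 51.9, so G = 51.9·(cos 69.3°, sin 69.3°) = (18.345, 48.550). ∠EGA = 64.0°, so GA runs at 69.3° + (180° − 64.0°) = 185.30° from the x-axis; with |GA| = 41.2, A = G + 41.2·(cos 185.30°, sin 185.30°) = (-22.679, 44.744). GA ⟂ AS; with |AS| = 10.2 on the left of GA, S = A + 10.2·(0.092371, -0.99572) = (-21.736, 34.587). Then cos ∠ESG = SE·SG / (|SE||SG|), giving 77.058°.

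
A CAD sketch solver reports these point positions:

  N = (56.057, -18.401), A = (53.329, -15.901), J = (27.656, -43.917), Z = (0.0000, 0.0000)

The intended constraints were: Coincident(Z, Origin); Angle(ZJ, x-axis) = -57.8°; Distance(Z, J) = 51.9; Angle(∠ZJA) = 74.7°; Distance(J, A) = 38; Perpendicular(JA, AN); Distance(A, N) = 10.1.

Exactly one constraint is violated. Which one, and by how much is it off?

Distance(A, N) = 10.1 — off by 6.40.

Z = (0.00, 0.00) ✓; ZJ at -57.80° ✓; |ZJ| = 51.90 ✓; ∠ZJA = 74.70° ✓; |JA| = 38.00 ✓; ∠(JA, AN) = 90.00° ✓; |AN| = 3.700 ✗.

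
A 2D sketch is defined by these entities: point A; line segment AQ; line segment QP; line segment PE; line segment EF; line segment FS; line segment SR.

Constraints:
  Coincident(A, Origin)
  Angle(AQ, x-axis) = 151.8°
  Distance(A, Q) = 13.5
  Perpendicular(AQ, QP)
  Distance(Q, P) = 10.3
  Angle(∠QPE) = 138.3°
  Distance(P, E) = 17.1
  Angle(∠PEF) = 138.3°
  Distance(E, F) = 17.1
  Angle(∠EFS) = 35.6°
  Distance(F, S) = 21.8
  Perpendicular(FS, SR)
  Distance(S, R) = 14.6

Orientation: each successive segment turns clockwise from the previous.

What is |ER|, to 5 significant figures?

9.1613

A is at the origin; AQ runs at 151.8° with length 13.5, so Q = (-11.898, 6.3794). AQ is perpendicular to QP, so QP runs at 61.800°; with |QP| = 10.3, P = (-7.0303, 15.457). ∠QPE = 138.3° gives PE at 20.100° from the x-axis; with |PE| = 17.1, E = (9.0282, 21.333). ∠PEF = 138.3° gives EF at -21.600° from the x-axis; with |EF| = 17.1, F = (24.927, 15.039). ∠EFS = 35.6° gives FS at -166.00° from the x-axis; with |FS| = 21.8, S = (3.7749, 9.7646). FS is perpendicular to SR, so SR runs at 104.00°; with |SR| = 14.6, R = (0.24286, 23.931). Then |ER| = |R − E| = 9.1613.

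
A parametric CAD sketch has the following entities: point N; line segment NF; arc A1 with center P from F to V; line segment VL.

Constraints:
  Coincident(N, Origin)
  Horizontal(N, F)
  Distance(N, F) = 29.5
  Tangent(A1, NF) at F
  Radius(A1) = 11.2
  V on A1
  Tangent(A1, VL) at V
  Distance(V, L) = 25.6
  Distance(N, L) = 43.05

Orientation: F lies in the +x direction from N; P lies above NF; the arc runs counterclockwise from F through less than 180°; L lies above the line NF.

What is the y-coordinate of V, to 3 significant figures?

18.7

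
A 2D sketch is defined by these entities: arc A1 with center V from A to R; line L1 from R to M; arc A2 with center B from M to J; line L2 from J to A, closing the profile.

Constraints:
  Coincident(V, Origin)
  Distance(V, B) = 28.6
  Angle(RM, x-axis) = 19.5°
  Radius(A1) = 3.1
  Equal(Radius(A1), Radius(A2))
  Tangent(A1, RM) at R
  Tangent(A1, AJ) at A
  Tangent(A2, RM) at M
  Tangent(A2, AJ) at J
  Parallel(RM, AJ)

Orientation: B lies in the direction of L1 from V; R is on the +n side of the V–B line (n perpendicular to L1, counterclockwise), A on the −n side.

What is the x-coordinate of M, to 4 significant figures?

25.92

The slot axis is L1's direction at 19.5°, so u = (cos 19.5°, sin 19.5°) = (0.9426, 0.3338) and n = (−sin 19.5°, cos 19.5°) = (-0.3338, 0.9426). V is at the origin and B lies 28.6 along u from V, so B = 28.6·u = (26.96, 9.547). Tangency of A1 to both parallel lines with radius 3.1 puts R and A at V ± 3.1·n: R = (-1.035, 2.922), A = (1.035, -2.922). Equal radii place M and J the same way about B: M = B + 3.1·n = (25.92, 12.47), J = B − 3.1·n = (27.99, 6.625). So M.x = 25.92.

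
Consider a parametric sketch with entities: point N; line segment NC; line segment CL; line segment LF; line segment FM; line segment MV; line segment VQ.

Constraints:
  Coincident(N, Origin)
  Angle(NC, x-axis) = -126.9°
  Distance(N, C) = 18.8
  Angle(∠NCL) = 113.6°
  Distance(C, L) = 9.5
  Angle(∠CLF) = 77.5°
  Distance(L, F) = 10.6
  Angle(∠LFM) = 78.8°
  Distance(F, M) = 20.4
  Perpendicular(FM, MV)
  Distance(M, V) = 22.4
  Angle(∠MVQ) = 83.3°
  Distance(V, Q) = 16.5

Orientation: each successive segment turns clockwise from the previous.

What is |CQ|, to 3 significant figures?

15.4

N is at the origin; NC runs at -126.9° with length 18.8, so C = (-11.3, -15.0). ∠NCL = 113.6° gives CL at 167° from the x-axis; with |CL| = 9.5, L = (-20.5, -12.8). ∠CLF = 77.5° gives LF at 64.2° from the x-axis; with |LF| = 10.6, F = (-15.9, -3.31). ∠LFM = 78.8° gives FM at -37.0° from the x-axis; with |FM| = 20.4, M = (0.373, -15.6). FM is perpendicular to MV, so MV runs at -127°; with |MV| = 22.4, V = (-13.1, -33.5). ∠MVQ = 83.3° gives VQ at 136° from the x-axis; with |VQ| = 16.5, Q = (-25.0, -22.1). Then |CQ| = |Q − C| = 15.4.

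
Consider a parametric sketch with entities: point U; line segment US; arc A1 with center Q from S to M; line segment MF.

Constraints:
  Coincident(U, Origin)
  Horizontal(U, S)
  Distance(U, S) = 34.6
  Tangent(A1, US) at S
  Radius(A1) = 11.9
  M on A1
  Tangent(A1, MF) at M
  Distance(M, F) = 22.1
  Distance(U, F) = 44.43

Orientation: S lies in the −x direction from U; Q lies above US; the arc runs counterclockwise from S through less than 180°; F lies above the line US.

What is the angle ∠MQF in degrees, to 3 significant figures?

61.7°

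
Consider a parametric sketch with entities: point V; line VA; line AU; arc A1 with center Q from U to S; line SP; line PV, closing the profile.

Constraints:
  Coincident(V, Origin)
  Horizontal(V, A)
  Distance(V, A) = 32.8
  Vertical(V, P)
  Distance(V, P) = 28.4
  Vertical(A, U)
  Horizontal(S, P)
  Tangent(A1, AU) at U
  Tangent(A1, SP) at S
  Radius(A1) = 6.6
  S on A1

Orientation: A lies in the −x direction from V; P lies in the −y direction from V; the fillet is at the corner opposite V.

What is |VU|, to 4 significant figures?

39.38

The virtual corner opposite V is at (-32.80, -28.40). The tangent condition forces QU to be normal to AU and since A1 is tangent to SP there, QS ⟂ SP, with radius 6.6, so the center Q sits 6.6 in from both sides at Q = (-26.20, -21.80). That places the tangent points at U = (-32.80, -21.80) on AU and S = (-26.20, -28.40) on SP. Then |VU| = |U − V| = 39.38.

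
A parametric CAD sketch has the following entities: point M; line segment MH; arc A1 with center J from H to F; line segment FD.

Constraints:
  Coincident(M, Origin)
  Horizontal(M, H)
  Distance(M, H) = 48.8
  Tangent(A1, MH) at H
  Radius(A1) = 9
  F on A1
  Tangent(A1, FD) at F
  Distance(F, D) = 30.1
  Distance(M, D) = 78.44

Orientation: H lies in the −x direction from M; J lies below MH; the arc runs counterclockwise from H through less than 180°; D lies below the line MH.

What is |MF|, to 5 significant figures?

56.495

Checks: |MH| = 48.80 ✓; |JF| = 9.000 ✓; ∠(JF, FD) = 90.00° ✓; |FD| = 30.10 ✓; |MD| = 78.44 ✓.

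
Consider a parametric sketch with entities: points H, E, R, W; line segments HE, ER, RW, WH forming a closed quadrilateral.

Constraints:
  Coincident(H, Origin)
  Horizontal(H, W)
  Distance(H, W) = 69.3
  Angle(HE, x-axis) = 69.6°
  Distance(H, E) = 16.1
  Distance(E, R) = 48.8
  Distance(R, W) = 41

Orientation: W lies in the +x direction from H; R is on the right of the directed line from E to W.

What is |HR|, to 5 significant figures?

42.617

H is at the origin; H and W share the same y with |HW| = 69.3 and W in +x, so W = (69.3, 0). HE runs at 69.6° with |HE| = 16.1, so E = (5.6120, 15.090). R is determined by |ER| = 48.8 and |RW| = 41.0 together: it lies at the intersection of circle(E, 48.8) and circle(W, 41.0). With |EW| = 65.451, the foot of the radical line on EW is 38.077 from E and the perpendicular offset is √(48.8² − 38.077²) = 30.522. Taking the right-of-EW solution: R = (35.626, -23.389).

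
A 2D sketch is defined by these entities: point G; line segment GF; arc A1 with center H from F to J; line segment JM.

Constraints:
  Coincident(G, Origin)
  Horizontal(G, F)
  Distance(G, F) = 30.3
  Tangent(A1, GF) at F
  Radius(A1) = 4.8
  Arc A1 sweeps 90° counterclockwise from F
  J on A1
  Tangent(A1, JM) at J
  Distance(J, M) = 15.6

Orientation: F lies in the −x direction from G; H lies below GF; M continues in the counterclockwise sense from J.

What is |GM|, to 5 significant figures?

40.598

G is at the origin; G and F share the same y with |GF| = 30.3 and F on the −x side, so F = (-30.300, 0.0000). Tangency of A1 to GF means the radius HF is perpendicular to GF, so H = F + (0, -4.8) = (-30.300, -4.8000). On A1, F sits at bearing 90° from H; a 90° counterclockwise sweep puts J at bearing 180°, so J = H + 4.8·(cos 180°, sin 180°) = (-35.100, -4.8000). Since A1 is tangent to JM there, HJ ⟂ JM, so JM runs along (−sin 180°, cos 180°); with |JM| = 15.6, M = (-35.100, -20.400). Then |GM| = |M − G| = 40.598.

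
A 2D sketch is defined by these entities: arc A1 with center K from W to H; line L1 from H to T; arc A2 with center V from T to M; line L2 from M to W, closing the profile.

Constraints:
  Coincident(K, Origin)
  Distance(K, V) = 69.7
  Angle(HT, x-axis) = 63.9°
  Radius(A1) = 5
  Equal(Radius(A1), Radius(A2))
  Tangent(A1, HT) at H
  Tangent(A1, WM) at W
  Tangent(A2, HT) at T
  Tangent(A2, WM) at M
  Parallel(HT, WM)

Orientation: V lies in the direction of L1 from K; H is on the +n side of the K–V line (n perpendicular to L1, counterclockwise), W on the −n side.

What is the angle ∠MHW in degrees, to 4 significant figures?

81.84°

The slot axis is L1's direction at 63.9°, so u = (cos 63.9°, sin 63.9°) = (0.4399, 0.8980) and n = (−sin 63.9°, cos 63.9°) = (-0.8980, 0.4399). K is at the origin and V lies 69.7 along u from K, so V = 69.7·u = (30.66, 62.59). Tangency of A1 to both parallel lines with radius 5.0 puts H and W at K ± 5.0·n: H = (-4.490, 2.200), W = (4.490, -2.200). Equal radii place T and M the same way about V: T = V + 5.0·n = (26.17, 64.79), M = V − 5.0·n = (35.15, 60.39). Then cos ∠MHW = HM·HW / (|HM||HW|), giving 81.84°.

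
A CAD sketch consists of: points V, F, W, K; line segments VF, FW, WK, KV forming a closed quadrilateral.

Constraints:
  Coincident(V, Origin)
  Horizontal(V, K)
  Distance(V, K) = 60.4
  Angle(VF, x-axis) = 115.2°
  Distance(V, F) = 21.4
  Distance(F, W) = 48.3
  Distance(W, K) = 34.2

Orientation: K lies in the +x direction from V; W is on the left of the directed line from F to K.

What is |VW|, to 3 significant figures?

46.8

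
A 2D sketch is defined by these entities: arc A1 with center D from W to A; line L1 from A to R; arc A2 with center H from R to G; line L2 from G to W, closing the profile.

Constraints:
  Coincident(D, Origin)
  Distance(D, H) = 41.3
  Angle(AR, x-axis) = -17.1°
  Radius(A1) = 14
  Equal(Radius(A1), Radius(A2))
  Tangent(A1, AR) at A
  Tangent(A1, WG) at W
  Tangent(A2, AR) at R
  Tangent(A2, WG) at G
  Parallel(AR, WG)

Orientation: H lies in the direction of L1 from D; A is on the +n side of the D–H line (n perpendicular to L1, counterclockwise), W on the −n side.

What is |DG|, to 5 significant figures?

43.608

Tangency of A1 to both parallel lines with radius 14.0 puts A and W at D ± 14.0·n: A = (4.1166, 13.381), W = (-4.1166, -13.381). Equal radii place R and G the same way about H: R = H + 14.0·n = (43.591, 1.2372), G = H − 14.0·n = (35.358, -25.525). Then |DG| = |G − D| = 43.608.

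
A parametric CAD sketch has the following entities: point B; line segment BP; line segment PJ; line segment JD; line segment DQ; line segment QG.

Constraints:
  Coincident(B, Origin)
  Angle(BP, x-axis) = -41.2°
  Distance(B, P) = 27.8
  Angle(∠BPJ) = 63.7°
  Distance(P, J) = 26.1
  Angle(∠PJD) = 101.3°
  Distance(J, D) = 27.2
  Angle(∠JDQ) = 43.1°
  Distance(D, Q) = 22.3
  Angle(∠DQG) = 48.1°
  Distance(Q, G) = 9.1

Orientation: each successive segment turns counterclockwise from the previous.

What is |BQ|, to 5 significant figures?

11.274

∠PJD = 101.3° gives JD at 153.80° from the x-axis; with |JD| = 27.2, D = (3.2229, 18.920). ∠JDQ = 43.1° gives DQ at -69.300° from the x-axis; with |DQ| = 22.3, Q = (11.105, -1.9406). Then |BQ| = |Q − B| = 11.274.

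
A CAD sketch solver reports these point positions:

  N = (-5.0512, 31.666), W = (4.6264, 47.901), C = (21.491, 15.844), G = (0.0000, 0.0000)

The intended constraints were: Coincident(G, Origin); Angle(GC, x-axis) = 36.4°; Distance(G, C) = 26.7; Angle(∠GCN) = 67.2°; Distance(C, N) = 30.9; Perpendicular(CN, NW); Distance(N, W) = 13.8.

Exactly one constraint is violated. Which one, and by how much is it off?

Distance(N, W) = 13.8 — off by 5.10.

G = (0.00, 0.00) ✓; GC at 36.40° ✓; |GC| = 26.70 ✓; ∠GCN = 67.20° ✓; |CN| = 30.90 ✓; ∠(CN, NW) = 90.00° ✓; |NW| = 18.90 ✗.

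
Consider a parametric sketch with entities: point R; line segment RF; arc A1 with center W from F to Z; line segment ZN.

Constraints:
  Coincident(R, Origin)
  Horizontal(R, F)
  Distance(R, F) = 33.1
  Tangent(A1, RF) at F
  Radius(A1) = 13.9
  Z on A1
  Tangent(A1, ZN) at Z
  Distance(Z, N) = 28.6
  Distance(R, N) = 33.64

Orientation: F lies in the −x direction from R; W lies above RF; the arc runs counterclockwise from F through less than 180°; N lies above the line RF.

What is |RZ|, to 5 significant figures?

22.081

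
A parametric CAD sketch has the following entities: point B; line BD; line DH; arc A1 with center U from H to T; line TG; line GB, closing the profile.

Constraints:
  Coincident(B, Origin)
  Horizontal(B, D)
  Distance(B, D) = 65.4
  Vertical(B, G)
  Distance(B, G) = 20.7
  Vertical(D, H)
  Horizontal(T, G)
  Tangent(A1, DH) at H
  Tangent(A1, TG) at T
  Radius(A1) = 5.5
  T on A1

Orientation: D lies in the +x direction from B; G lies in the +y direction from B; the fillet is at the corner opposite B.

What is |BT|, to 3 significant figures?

63.4

The virtual corner opposite B is at (65.4, 20.7). A1 meets DH tangentially, so UH is at right angles to DH and A1 meets TG tangentially, so UT is at right angles to TG, with radius 5.5, so the center U sits 5.5 in from both sides at U = (59.9, 15.2). That places the tangent points at H = (65.4, 15.2) on DH and T = (59.9, 20.7) on TG. Then |BT| = |T − B| = 63.4.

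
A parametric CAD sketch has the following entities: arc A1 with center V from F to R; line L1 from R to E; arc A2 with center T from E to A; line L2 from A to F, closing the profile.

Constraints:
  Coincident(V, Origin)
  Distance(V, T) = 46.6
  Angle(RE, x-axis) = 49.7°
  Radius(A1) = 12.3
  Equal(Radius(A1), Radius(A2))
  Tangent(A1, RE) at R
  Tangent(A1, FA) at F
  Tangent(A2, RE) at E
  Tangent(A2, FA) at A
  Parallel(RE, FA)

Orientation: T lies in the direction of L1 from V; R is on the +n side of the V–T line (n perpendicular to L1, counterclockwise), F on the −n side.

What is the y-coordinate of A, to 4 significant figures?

27.58

The slot axis is L1's direction at 49.7°, so u = (cos 49.7°, sin 49.7°) = (0.6468, 0.7627) and n = (−sin 49.7°, cos 49.7°) = (-0.7627, 0.6468). V is at the origin and T lies 46.6 along u from V, so T = 46.6·u = (30.14, 35.54). Tangency of A1 to both parallel lines with radius 12.3 puts R and F at V ± 12.3·n: R = (-9.381, 7.956), F = (9.381, -7.956). Equal radii place E and A the same way about T: E = T + 12.3·n = (20.76, 43.50), A = T − 12.3·n = (39.52, 27.58). So A.y = 27.58.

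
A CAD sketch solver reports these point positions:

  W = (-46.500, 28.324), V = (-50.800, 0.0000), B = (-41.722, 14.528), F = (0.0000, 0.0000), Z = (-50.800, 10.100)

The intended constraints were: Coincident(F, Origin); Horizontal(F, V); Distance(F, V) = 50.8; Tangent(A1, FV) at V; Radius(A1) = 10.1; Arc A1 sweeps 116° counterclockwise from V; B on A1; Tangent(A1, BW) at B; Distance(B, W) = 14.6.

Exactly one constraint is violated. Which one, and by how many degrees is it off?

Tangent(A1, BW) at B — off by 6.90°.

F = (0.00, 0.00) ✓; F.y = 0.00, V.y = 0.00 ✓; |FV| = 50.80 ✓; ∠(ZV, VF) = 90.00° ✓; |ZV| = 10.10 ✓; bearing(Z→B) − bearing(Z→V) = 116.0° ✓; |ZB| = 10.10 ✓; ∠(ZB, BW) = 96.90° ✗; |BW| = 14.60 ✓.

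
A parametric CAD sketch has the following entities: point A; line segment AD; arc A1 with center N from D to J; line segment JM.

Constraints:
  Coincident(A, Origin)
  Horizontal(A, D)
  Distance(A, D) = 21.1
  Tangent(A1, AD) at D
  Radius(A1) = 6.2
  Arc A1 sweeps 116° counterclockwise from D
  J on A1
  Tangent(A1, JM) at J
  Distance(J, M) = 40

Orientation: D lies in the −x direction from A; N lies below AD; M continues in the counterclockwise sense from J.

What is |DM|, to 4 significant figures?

46.44

On A1, D sits at bearing 90° from N; a 116° counterclockwise sweep puts J at bearing 206°, so J = N + 6.2·(cos 206°, sin 206°) = (-26.67, -8.918). A1 meets JM tangentially, so NJ is at right angles to JM, so JM runs along (−sin 206°, cos 206°); with |JM| = 40.0, M = (-9.138, -44.87). Then |DM| = |M − D| = 46.44.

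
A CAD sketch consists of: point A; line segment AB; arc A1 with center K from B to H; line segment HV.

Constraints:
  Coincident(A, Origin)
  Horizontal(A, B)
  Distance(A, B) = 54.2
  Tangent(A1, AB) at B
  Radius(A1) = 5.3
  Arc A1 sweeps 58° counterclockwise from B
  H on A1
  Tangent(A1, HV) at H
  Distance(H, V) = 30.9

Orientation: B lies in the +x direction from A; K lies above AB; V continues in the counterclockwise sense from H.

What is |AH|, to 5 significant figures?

58.748

A is at the origin; AB is horizontal with |AB| = 54.2 and B on the +x side, so B = (54.200, 0.0000). Since A1 is tangent to AB there, KB ⟂ AB, so K = B + (0, 5.3) = (54.200, 5.3000). On A1, B sits at bearing -90° from K; a 58° counterclockwise sweep puts H at bearing -32°, so H = K + 5.3·(cos -32°, sin -32°) = (58.695, 2.4914). Then |AH| = |H − A| = 58.748.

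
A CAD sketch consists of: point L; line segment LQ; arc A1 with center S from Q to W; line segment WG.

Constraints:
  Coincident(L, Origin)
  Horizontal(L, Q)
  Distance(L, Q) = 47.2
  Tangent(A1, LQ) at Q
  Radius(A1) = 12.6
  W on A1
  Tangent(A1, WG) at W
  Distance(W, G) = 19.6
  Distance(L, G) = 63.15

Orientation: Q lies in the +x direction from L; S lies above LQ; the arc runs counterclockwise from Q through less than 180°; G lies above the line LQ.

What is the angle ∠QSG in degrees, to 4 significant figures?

167.2°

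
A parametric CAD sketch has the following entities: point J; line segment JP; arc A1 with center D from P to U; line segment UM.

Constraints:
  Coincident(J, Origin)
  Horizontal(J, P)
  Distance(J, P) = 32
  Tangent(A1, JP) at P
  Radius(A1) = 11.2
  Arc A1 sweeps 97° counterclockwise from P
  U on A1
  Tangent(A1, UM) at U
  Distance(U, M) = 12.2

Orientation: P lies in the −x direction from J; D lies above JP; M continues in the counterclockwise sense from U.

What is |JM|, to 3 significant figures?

33.3

J is at the origin; JP is horizontal with |JP| = 32.0 and P on the −x side, so P = (-32.0, 0.00). The tangent condition forces DP to be normal to JP, so D = P + (0, 11.2) = (-32.0, 11.2). On A1, P sits at bearing -90° from D; a 97° counterclockwise sweep puts U at bearing 7°, so U = D + 11.2·(cos 7°, sin 7°) = (-20.9, 12.6). The tangent condition forces DU to be normal to UM, so UM runs along (−sin 7°, cos 7°); with |UM| = 12.2, M = (-22.4, 24.7). Then |JM| = |M − J| = 33.3.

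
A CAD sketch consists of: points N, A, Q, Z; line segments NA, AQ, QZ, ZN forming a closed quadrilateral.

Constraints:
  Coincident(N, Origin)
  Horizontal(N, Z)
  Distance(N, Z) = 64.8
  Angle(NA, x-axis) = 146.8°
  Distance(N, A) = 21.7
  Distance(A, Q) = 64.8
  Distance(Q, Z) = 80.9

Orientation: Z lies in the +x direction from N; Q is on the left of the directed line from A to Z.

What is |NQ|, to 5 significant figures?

68.171

Checks: |AQ| = 64.80 ✓; |QZ| = 80.90 ✓.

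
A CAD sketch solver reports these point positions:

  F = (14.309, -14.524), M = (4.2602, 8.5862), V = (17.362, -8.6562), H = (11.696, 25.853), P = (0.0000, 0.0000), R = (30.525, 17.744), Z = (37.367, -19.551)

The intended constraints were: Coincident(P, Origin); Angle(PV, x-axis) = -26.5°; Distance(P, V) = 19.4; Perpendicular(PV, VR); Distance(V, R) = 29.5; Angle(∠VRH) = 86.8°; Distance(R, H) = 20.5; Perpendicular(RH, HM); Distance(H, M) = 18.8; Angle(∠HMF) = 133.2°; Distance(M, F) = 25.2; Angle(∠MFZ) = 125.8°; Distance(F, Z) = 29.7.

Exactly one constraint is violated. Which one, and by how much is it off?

Distance(F, Z) = 29.7 — off by 6.10.

P = (0.00, 0.00) ✓; PV at -26.50° ✓; |PV| = 19.40 ✓; ∠(PV, VR) = 90.00° ✓; |VR| = 29.50 ✓; ∠VRH = 86.80° ✓; |RH| = 20.50 ✓; ∠(RH, HM) = 90.00° ✓; |HM| = 18.80 ✓; ∠HMF = 133.2° ✓; |MF| = 25.20 ✓; ∠MFZ = 125.8° ✓; |FZ| = 23.60 ✗.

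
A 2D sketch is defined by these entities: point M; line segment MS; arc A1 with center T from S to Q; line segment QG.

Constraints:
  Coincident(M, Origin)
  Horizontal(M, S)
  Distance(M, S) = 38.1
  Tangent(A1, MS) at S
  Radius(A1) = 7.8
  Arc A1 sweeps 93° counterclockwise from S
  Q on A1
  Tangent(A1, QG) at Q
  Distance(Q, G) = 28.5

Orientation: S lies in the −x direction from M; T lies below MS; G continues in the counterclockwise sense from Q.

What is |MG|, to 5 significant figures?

57.583

M is at the origin; M and S share the same y with |MS| = 38.1 and S on the −x side, so S = (-38.100, 0.0000). Tangency of A1 to MS means the radius TS is perpendicular to MS, so T = S + (0, -7.8) = (-38.100, -7.8000). On A1, S sits at bearing 90° from T; a 93° counterclockwise sweep puts Q at bearing 183°, so Q = T + 7.8·(cos 183°, sin 183°) = (-45.889, -8.2082). Since A1 is tangent to QG there, TQ ⟂ QG, so QG runs along (−sin 183°, cos 183°); with |QG| = 28.5, G = (-44.398, -36.669). Then |MG| = |G − M| = 57.583.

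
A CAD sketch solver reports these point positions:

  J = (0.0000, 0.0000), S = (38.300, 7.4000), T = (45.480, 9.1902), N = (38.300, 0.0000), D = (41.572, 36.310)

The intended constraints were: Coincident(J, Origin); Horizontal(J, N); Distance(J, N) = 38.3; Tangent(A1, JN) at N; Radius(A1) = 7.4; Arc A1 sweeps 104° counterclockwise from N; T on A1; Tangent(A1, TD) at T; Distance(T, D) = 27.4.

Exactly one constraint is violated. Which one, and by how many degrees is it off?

Tangent(A1, TD) at T — off by 5.80°.

J = (0.00, 0.00) ✓; J.y = 0.00, N.y = 0.00 ✓; |JN| = 38.30 ✓; ∠(SN, NJ) = 90.00° ✓; |SN| = 7.400 ✓; bearing(S→T) − bearing(S→N) = 104.0° ✓; |ST| = 7.400 ✓; ∠(ST, TD) = 95.80° ✗; |TD| = 27.40 ✓.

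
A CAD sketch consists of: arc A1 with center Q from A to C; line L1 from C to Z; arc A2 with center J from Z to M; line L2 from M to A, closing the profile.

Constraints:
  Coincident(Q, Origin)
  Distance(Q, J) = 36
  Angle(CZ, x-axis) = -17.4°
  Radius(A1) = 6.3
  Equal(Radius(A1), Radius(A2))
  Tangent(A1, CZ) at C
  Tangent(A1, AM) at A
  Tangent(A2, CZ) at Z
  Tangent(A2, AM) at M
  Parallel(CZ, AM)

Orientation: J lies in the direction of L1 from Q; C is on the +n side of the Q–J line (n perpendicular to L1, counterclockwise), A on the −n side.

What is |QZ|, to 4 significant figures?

36.55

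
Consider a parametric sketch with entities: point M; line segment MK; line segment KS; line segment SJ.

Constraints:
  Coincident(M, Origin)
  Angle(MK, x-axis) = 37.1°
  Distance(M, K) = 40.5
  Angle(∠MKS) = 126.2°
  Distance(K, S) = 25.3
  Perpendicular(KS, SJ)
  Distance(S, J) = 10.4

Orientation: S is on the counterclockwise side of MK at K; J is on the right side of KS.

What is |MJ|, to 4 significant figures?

65.41

M is at the origin; MK runs at 37.1° with length 40.5, so K = 40.5·(cos 37.1°, sin 37.1°) = (32.30, 24.43). ∠MKS = 126.2°, so KS runs at 37.1° + (180° − 126.2°) = 90.90° from the x-axis; with |KS| = 25.3, S = K + 25.3·(cos 90.90°, sin 90.90°) = (31.90, 49.73). KS is perpendicular to SJ; with |SJ| = 10.4 on the right of KS, J = S + 10.4·(0.9999, 0.01571) = (42.30, 49.89). Then |MJ| = |J − M| = 65.41.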